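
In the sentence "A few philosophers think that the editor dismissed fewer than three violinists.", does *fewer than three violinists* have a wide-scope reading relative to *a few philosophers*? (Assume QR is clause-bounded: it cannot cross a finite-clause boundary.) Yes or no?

No

*fewer than three violinists* sits inside the finite complement clause *that the editor dismissed fewer than three violinists*.
Finite CP is the ceiling for QR here, by assumption.
*fewer than three violinists* > *a few philosophers* would require crossing that boundary, which is illicit.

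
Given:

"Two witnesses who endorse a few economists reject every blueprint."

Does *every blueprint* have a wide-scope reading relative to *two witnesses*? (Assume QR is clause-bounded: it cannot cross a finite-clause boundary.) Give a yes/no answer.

Yes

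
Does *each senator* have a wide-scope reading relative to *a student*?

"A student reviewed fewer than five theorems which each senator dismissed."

No

Structurally, *each senator* is inside the relative clause *which each senator dismissed* modifying *fewer than five theorems*.
Relative clauses are scope islands: a quantifier cannot QR out of a relative clause to take scope in the matrix clause.
So *each senator* cannot raise high enough to outscope *a student*; only the surface ordering *a student* > *each senator* is available.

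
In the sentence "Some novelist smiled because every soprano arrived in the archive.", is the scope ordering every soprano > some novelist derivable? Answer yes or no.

No

The DP *every soprano* is contained in the adjunct clause *because every soprano arrived in the archive*.
Adverbial clauses are not L-marked, so they are barriers for QR — the quantifier cannot escape the adjunct.
So *every soprano* cannot raise to a position above *some novelist*.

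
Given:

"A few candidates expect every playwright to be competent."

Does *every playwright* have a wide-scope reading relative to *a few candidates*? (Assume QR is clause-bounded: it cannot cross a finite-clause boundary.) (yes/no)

ECM infinitives lack a CP barrier, so *every playwright* can QR over the matrix subject *a few candidates*.
QR within a single clause is free, so the lower quantifier may take scope over the higher one.

Yes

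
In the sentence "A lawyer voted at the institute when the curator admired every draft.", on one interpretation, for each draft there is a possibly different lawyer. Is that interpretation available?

The described interpretation is the *every draft* > *a lawyer* scoping.
The target quantifier *every draft* is part of the adjunct clause *when the curator admired every draft*.
Adjuncts are opaque for quantifier raising; a quantifier in an adjunct stays inside it.
Hence only narrow scope for *every draft* (under *a lawyer*) survives.

No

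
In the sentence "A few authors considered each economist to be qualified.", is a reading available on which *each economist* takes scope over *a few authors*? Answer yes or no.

ECM infinitives lack a CP barrier, so *each economist* can QR over the matrix subject *a few authors*.
Ordinary QR to a clause-peripheral position gives the wide-scope LF for the lower DP.
So *each economist* > *a few authors* is among the available readings.

Yes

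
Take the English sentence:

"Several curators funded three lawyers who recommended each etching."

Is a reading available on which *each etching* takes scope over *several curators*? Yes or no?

No

*each etching* occurs within the relative clause *who recommended each etching* modifying *three lawyers*.
A relative clause is a scope island — quantifier raising cannot cross its boundary.
So *each etching* cannot raise high enough to outscope *several curators*; only the surface ordering *several curators* > *each etching* is available.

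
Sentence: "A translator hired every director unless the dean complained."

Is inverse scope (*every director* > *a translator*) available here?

Yes

The adjunct clause does not contain *every director*, which is the matrix object.
Ordinary QR to a clause-peripheral position gives the wide-scope LF for the lower DP.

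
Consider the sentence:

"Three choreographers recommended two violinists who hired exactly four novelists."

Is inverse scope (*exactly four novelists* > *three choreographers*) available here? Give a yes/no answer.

No

*exactly four novelists* sits inside the relative clause *who hired exactly four novelists* modifying *two violinists*.
QR out of a relative clause is ruled out by the relative-clause island constraint.
Hence only narrow scope for *exactly four novelists* (under *three choreographers*) survives.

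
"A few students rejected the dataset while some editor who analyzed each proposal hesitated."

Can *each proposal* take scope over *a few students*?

No

The DP *each proposal* is contained in the relative clause *who analyzed each proposal*, which is itself inside the adjunct *while some editor who analyzed each proposal hesitated*.
The quantifier would have to escape first the RC and then the adjunct — two independent island violations.
There is no licit LF on which *each proposal* c-commands *a few students*.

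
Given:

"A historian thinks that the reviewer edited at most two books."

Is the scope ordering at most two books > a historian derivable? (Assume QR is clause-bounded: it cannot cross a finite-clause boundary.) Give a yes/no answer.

The target quantifier *at most two books* is part of the finite complement clause *that the reviewer edited at most two books*.
Finite CP is the ceiling for QR here, by assumption.
So the wide-scope reading for *at most two books* is blocked.

No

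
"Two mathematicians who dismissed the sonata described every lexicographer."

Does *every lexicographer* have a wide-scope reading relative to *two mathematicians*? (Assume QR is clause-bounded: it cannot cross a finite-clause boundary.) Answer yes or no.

Yes

The RC *who dismissed the sonata* is an island, but *every lexicographer* is not inside it — it is the matrix object, a clausemate of *two mathematicians*.
Ordinary QR to a clause-peripheral position gives the wide-scope LF for the lower DP.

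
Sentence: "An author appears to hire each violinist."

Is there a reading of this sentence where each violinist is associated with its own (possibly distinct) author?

That reading corresponds to *each violinist* > *an author*.
*each violinist* is the object of the infinitival complement of a raising predicate; raising infinitives are transparent for QR, so the two DPs are in effect clausemates.
Since no island is crossed, the inverse ordering is licensed alongside surface scope.

Yes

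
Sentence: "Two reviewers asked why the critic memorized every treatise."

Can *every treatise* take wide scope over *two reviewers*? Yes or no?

*every treatise* occurs within the embedded question *why the critic memorized every treatise*.
Embedded wh-clauses are opaque for QR, so the quantifier stays inside the question.
*every treatise* > *two reviewers* would require crossing that boundary, which is illicit.

No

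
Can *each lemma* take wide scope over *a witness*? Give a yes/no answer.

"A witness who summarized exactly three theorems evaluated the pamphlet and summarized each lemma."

*each lemma* is embedded in one conjunct of the coordinate structure (*summarized each lemma*).
The Coordinate Structure Constraint blocks movement (including QR) out of a single conjunct.
*each lemma* is confined to the island and cannot take scope over *a witness*.
(Only the surface reading survives: one fixed witness with respect to all the relevant lemmas.)

No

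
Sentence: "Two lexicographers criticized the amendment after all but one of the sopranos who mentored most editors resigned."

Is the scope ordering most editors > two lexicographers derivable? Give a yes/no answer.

No

*most editors* occurs within the relative clause *who mentored most editors*, which is itself inside the adjunct *after all but one of the sopranos who mentored most editors resigned*.
Two island boundaries intervene — the relative clause and the adjunct. Either alone would block QR.
*most editors* > *two lexicographers* would require crossing that boundary, which is illicit.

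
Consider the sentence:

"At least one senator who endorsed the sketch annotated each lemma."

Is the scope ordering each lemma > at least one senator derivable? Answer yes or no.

Yes

*each lemma* sits in the matrix clause, not in the relative clause on *at least one senator*.
No island intervenes, so both surface and inverse scope are derivable.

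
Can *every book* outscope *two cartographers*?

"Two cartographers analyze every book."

*two cartographers* and *every book* are co-arguments of the matrix verb, with nothing but a clause-internal boundary between them.
No island intervenes, so both surface and inverse scope are derivable.

Yes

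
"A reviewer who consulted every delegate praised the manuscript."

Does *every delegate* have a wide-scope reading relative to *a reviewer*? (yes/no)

No

The target quantifier *every delegate* is part of the relative clause *who consulted every delegate*.
Relative clauses are scope islands: a quantifier cannot QR out of a relative clause to take scope in the matrix clause.
There is no licit LF on which *every delegate* c-commands *a reviewer*.
(Only the surface reading survives: one fixed reviewer with respect to all the relevant delegates.)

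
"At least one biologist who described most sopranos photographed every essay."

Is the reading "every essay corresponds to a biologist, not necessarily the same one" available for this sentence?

Yes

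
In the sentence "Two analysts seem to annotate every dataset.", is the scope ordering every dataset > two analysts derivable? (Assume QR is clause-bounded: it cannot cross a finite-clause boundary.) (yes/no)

Raising constructions are monoclausal for scope purposes; *every dataset* is not separated from *two analysts* by any island.
With no island boundary between them, the object can take inverse scope over the subject via ordinary QR within the clause.
So *every dataset* > *two analysts* is among the available readings.

Yes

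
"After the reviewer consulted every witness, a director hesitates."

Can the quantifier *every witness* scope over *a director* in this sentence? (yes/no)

No

The target quantifier *every witness* is part of the adjunct clause *after the reviewer consulted every witness*.
Adjunct clauses are scope islands: a quantifier inside an adjunct cannot raise into the matrix clause.
*every witness* is confined to the island and cannot take scope over *a director*.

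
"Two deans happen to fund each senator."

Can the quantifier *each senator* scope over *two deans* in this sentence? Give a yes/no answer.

Yes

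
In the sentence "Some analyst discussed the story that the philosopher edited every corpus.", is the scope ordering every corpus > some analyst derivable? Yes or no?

*every corpus* occurs within the complex NP *the story that the philosopher edited every corpus*.
Since the clause is the complement of a nominal head, the CNPC blocks scope extraction.
*every corpus* is confined to the island and cannot take scope over *some analyst*.

No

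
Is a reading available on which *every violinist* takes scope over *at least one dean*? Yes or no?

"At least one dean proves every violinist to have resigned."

Yes

The ECM infinitive is scope-transparent — *every violinist* is free to raise above *at least one dean*.
QR within a single clause is free, so the lower quantifier may take scope over the higher one.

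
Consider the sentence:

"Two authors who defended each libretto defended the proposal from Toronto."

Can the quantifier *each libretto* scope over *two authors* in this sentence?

No

The DP *each libretto* is contained in the relative clause *who defended each libretto*.
Relative clauses are scope islands: a quantifier cannot QR out of a relative clause to take scope in the matrix clause.
So *each libretto* cannot raise to a position above *two authors*.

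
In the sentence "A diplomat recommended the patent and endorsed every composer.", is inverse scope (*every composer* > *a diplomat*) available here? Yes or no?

*every composer* sits inside one conjunct of the coordinate structure (*endorsed every composer*).
QR out of a conjunct would have to apply non-ATB, which the CSC forbids.
So *every composer* cannot raise high enough to outscope *a diplomat*; only the surface ordering *a diplomat* > *every composer* is available.

No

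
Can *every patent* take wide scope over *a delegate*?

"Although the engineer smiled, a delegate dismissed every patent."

Yes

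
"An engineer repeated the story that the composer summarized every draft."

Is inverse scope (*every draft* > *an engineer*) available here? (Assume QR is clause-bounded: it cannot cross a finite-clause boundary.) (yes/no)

No

*every draft* is embedded in the complex NP *the story that the composer summarized every draft*.
The Complex NP Constraint bars QR out of the complement clause of a noun.
So *every draft* cannot raise high enough to outscope *an engineer*; only the surface ordering *an engineer* > *every draft* is available.
(Only the surface reading survives: one fixed engineer with respect to all the relevant drafts.)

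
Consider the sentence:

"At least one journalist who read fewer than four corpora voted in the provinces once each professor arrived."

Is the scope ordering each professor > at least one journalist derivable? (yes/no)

The target quantifier *each professor* is part of the adjunct clause *once each professor arrived*.
Adverbial clauses are not L-marked, so they are barriers for QR — the quantifier cannot escape the adjunct.
So the wide-scope reading for *each professor* is blocked.

No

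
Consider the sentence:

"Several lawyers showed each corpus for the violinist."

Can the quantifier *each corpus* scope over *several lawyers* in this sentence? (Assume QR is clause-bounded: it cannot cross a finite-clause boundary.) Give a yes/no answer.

Yes

*several lawyers* and *each corpus* are co-arguments of the matrix verb, with nothing but a clause-internal boundary between them.
Since no island is crossed, the inverse ordering is licensed alongside surface scope.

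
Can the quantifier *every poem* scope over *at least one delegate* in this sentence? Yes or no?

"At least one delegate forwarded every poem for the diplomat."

*at least one delegate* and *every poem* are co-arguments of the matrix verb, with nothing but a clause-internal boundary between them.
With no island boundary between them, the object can take inverse scope over the subject via ordinary QR within the clause.

Yes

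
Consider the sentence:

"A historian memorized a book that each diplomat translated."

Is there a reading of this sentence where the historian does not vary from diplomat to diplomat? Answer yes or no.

Yes

That reading corresponds to *a historian* > *each diplomat*.
Nothing needs to raise for *a historian* > *each diplomat*, so no island constraint is at stake.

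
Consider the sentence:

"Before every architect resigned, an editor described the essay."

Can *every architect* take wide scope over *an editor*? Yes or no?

No

The DP *every architect* is contained in the adjunct clause *before every architect resigned*.
The adjunct-island constraint bars QR out of an adverbial clause.
*every architect* > *an editor* would require crossing that boundary, which is illicit.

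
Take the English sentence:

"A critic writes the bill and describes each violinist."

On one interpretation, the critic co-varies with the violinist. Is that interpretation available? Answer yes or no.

No

The described interpretation is the *each violinist* > *a critic* scoping.
*each violinist* sits inside one conjunct of the coordinate structure (*describes each violinist*).
Asymmetric QR out of one conjunct violates the Coordinate Structure Constraint.
Hence only narrow scope for *each violinist* (under *a critic*) survives.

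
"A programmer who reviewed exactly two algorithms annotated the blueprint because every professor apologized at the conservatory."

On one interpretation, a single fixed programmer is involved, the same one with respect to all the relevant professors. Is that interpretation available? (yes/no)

Yes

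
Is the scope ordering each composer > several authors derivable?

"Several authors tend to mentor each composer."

*each composer* is the object of the infinitival complement of a raising predicate; raising infinitives are transparent for QR, so the two DPs are in effect clausemates.
Clause-internal QR can adjoin the lower DP above the subject, yielding the inverse reading.

Yes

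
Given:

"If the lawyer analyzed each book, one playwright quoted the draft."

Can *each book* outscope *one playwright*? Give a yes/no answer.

The DP *each book* is contained in the adjunct clause *if the lawyer analyzed each book*.
The adjunct-island constraint bars QR out of an adverbial clause.
So the wide-scope reading for *each book* is blocked.

No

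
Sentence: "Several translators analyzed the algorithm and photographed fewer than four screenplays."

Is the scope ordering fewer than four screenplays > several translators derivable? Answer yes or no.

No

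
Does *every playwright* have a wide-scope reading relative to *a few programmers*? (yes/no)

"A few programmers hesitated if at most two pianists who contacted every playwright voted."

The target quantifier *every playwright* is part of the relative clause *who contacted every playwright*, which is itself inside the adjunct *if at most two pianists who contacted every playwright voted*.
Nested islands: the RC island is itself inside an adjunct island, so wide scope is doubly excluded.
Hence only narrow scope for *every playwright* (under *a few programmers*) survives.

No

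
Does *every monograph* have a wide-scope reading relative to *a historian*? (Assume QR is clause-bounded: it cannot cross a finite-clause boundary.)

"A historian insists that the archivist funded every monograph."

No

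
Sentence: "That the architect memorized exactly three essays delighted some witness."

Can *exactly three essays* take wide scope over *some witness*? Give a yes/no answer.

No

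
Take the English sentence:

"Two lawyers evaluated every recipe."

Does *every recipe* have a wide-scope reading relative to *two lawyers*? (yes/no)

Yes

*two lawyers* and *every recipe* are co-arguments of the matrix verb, with nothing but a clause-internal boundary between them.
Clause-internal QR can adjoin the lower DP above the subject, yielding the inverse reading.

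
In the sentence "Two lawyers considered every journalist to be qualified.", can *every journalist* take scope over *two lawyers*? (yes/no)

Yes

This is an ECM construction: *every journalist* is the infinitival subject, Case-marked by the matrix verb, and the infinitive is transparent for QR.
No island intervenes, so both surface and inverse scope are derivable.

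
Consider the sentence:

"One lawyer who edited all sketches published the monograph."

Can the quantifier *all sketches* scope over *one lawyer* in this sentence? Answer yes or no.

*all sketches* sits inside the relative clause *who edited all sketches*.
A relative clause is a scope island — quantifier raising cannot cross its boundary.
*all sketches* is confined to the island and cannot take scope over *one lawyer*.
(Only the surface reading survives: one fixed lawyer with respect to all the relevant sketches.)

No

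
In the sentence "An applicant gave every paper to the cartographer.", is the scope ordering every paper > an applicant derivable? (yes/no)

*an applicant* and *every paper* are co-arguments of the matrix verb, with nothing but a clause-internal boundary between them.
Since no island is crossed, the inverse ordering is licensed alongside surface scope.

Yes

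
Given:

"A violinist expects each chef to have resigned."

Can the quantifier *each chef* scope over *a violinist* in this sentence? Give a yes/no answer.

*each chef* is the subject of an ECM infinitive — the infinitival complement of an ECM verb is not a scope island, so *each chef* can raise into the matrix clause.
Nothing blocks QR of the lower DP to a position above the higher one, so inverse scope is available.

Yes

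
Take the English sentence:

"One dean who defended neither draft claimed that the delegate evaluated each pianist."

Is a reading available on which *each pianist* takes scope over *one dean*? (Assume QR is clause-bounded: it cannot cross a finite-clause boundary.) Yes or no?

No

*each pianist* is embedded in the finite complement clause *that the delegate evaluated each pianist*.
Under clause-bounded QR, a quantifier in an embedded finite clause cannot raise into the matrix clause.
So the wide-scope reading for *each pianist* is blocked.
(Only the surface reading survives: one fixed dean with respect to all the relevant pianists.)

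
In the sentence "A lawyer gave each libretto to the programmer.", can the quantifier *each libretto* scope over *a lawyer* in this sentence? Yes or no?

*a lawyer* and *each libretto* are co-arguments of the matrix verb, with nothing but a clause-internal boundary between them.
Since no island is crossed, the inverse ordering is licensed alongside surface scope.

Yes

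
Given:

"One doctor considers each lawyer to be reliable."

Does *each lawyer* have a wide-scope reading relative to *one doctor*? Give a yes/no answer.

*each lawyer* is an ECM subject; ECM complements are not islands, and the embedded quantifier may take matrix scope.
Ordinary QR to a clause-peripheral position gives the wide-scope LF for the lower DP.
The sentence is scopally ambiguous between *one doctor* > *each lawyer* and *each lawyer* > *one doctor*.

Yes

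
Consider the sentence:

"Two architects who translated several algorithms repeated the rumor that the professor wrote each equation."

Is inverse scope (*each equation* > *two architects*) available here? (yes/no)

No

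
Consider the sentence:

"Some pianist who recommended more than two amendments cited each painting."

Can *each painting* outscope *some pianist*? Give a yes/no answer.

*each painting* is a matrix argument; only *some pianist* is modified by the relative clause *who recommended more than two amendments*, so the RC island is irrelevant to the target quantifier.
Since no island is crossed, the inverse ordering is licensed alongside surface scope.
The sentence is scopally ambiguous between *some pianist* > *each painting* and *each painting* > *some pianist*.

Yes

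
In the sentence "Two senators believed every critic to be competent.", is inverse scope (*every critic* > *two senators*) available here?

Yes

The ECM infinitive is scope-transparent — *every critic* is free to raise above *two senators*.
With no island boundary between them, the object can take inverse scope over the subject via ordinary QR within the clause.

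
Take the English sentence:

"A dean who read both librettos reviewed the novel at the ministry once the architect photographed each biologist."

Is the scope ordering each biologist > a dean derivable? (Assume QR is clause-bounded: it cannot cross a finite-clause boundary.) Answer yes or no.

No

*each biologist* is embedded in the adjunct clause *once the architect photographed each biologist*.
Adverbial clauses are not L-marked, so they are barriers for QR — the quantifier cannot escape the adjunct.
The inverse ordering *each biologist* > *a dean* is therefore underivable.
(Only the surface reading survives: one fixed dean with respect to all the relevant biologists.)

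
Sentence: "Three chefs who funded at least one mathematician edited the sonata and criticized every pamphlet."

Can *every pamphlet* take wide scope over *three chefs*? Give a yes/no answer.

No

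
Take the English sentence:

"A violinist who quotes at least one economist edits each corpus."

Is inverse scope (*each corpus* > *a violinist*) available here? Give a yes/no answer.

*each corpus* is a matrix argument; only *a violinist* is modified by the relative clause *who quotes at least one economist*, so the RC island is irrelevant to the target quantifier.
No island intervenes, so both surface and inverse scope are derivable.

Yes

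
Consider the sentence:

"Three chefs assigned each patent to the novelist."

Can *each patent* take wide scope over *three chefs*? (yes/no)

*each patent* is the matrix object and *three chefs* the matrix subject; the two are clausemates.
QR within a single clause is free, so the lower quantifier may take scope over the higher one.

Yes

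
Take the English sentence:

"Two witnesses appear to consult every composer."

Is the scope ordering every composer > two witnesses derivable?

Yes

The matrix predicate is a raising verb, whose infinitival complement is not a scope island — *every composer* can QR into the matrix clause.
With no island boundary between them, the object can take inverse scope over the subject via ordinary QR within the clause.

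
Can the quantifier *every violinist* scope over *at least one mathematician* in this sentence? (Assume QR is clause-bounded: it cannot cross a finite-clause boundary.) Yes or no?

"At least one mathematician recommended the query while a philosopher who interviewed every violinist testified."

Structurally, *every violinist* is inside the relative clause *who interviewed every violinist*, which is itself inside the adjunct *while a philosopher who interviewed every violinist testified*.
Two island boundaries intervene — the relative clause and the adjunct. Either alone would block QR.
*every violinist* > *at least one mathematician* would require crossing that boundary, which is illicit.
(Only the surface reading survives: one fixed mathematician with respect to all the relevant violinists.)

No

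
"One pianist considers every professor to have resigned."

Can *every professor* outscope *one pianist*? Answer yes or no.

Yes

*every professor* is the subject of an ECM infinitive — the infinitival complement of an ECM verb is not a scope island, so *every professor* can raise into the matrix clause.
Ordinary QR to a clause-peripheral position gives the wide-scope LF for the lower DP.
Both orderings are possible: *one pianist* > *every professor* and *every professor* > *one pianist*.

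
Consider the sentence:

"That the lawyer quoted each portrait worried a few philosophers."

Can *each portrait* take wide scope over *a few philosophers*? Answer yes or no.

Structurally, *each portrait* is inside the sentential subject *that the lawyer quoted each portrait*.
Sentential subjects are islands: a quantifier inside the subject clause cannot raise over the matrix predicate.
So *each portrait* cannot raise to a position above *a few philosophers*.

No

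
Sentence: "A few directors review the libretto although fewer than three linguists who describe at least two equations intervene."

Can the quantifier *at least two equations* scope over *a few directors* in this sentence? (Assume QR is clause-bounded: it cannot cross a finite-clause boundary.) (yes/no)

No

The target quantifier *at least two equations* is part of the relative clause *who describe at least two equations*, which is itself inside the adjunct *although fewer than three linguists who describe at least two equations intervene*.
Even if one barrier were somehow void, the other would still block QR.
So *at least two equations* cannot raise high enough to outscope *a few directors*; only the surface ordering *a few directors* > *at least two equations* is available.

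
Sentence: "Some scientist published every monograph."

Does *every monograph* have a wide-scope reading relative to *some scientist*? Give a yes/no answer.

*some scientist* and *every monograph* are co-arguments of the matrix verb, with nothing but a clause-internal boundary between them.
Clause-internal QR can adjoin the lower DP above the subject, yielding the inverse reading.
So *every monograph* > *some scientist* is among the available readings.

Yes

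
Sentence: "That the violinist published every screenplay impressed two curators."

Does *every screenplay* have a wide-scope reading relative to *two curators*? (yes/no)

*every screenplay* sits inside the sentential subject *that the violinist published every screenplay*.
Sentential subjects are islands: a quantifier inside the subject clause cannot raise over the matrix predicate.
*every screenplay* > *two curators* would require crossing that boundary, which is illicit.

No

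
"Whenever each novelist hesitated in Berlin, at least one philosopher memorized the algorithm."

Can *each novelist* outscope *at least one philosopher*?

No

*each novelist* sits inside the adjunct clause *whenever each novelist hesitated in Berlin*.
Scope out of an adjunct clause is unavailable: QR respects the adjunct-island constraint.
*each novelist* > *at least one philosopher* would require crossing that boundary, which is illicit.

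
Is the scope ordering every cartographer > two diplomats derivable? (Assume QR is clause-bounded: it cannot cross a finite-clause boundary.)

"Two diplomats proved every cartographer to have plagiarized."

Yes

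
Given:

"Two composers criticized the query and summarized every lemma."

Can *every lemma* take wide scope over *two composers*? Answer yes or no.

No

*every lemma* occurs within one conjunct of the coordinate structure (*summarized every lemma*).
Asymmetric QR out of one conjunct violates the Coordinate Structure Constraint.
So the wide-scope reading for *every lemma* is blocked.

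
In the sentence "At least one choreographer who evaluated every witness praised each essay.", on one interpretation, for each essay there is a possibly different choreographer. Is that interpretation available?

Yes

The paraphrase describes the scope ordering *each essay* > *at least one choreographer*.
The RC *who evaluated every witness* is an island, but *each essay* is not inside it — it is the matrix object, a clausemate of *at least one choreographer*.
Since no island is crossed, the inverse ordering is licensed alongside surface scope.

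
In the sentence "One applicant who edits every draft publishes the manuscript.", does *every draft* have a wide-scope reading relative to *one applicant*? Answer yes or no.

No

*every draft* is embedded in the relative clause *who edits every draft*.
Relative clauses block scope extraction: QR cannot target a position outside the modified NP.
*every draft* > *one applicant* would require crossing that boundary, which is illicit.
(Only the surface reading survives: one fixed applicant with respect to all the relevant drafts.)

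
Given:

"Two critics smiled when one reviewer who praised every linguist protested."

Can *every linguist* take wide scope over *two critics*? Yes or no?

No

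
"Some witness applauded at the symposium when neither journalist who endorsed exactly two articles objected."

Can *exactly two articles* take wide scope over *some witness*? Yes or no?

The DP *exactly two articles* is contained in the relative clause *who endorsed exactly two articles*, which is itself inside the adjunct *when neither journalist who endorsed exactly two articles objected*.
Even if one barrier were somehow void, the other would still block QR.
So the wide-scope reading for *exactly two articles* is blocked.

No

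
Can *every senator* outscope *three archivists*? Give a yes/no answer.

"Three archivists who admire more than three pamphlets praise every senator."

The relative clause *who admire more than three pamphlets* modifies *three archivists*, but *every senator* is not inside that relative clause — it is an argument of the matrix verb.
Ordinary QR to a clause-peripheral position gives the wide-scope LF for the lower DP.
Both orderings are possible: *three archivists* > *every senator* and *every senator* > *three archivists*.

Yes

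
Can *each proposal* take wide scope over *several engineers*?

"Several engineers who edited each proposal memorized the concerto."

*each proposal* sits inside the relative clause *who edited each proposal*.
QR out of a relative clause is ruled out by the relative-clause island constraint.
So the wide-scope reading for *each proposal* is blocked.

No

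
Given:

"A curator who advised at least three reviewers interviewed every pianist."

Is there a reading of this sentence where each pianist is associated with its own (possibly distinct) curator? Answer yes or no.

This is the *every pianist* > *a curator* reading.
The RC *who advised at least three reviewers* is an island, but *every pianist* is not inside it — it is the matrix object, a clausemate of *a curator*.
QR within a single clause is free, so the lower quantifier may take scope over the higher one.

Yes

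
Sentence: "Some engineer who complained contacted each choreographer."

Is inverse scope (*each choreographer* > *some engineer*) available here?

The RC *who complained* is an island, but *each choreographer* is not inside it — it is the matrix object, a clausemate of *some engineer*.
Ordinary QR to a clause-peripheral position gives the wide-scope LF for the lower DP.
Both orderings are possible: *some engineer* > *each choreographer* and *each choreographer* > *some engineer*.

Yes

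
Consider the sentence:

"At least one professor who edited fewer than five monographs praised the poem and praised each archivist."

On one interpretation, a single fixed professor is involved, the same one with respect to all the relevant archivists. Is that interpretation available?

Yes

The described interpretation is the *at least one professor* > *each archivist* scoping.
Nothing needs to raise for *at least one professor* > *each archivist*, so no island constraint is at stake.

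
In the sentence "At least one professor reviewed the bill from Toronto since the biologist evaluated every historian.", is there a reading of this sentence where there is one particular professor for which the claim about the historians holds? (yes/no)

This is the *at least one professor* > *every historian* reading.
That is the surface-scope ordering, which is always one of the available readings — island constraints only ever restrict inverse scope.

Yes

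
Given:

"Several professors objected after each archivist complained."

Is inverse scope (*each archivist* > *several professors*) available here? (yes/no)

The target quantifier *each archivist* is part of the adjunct clause *after each archivist complained*.
Adjuncts are opaque for quantifier raising; a quantifier in an adjunct stays inside it.
So the wide-scope reading for *each archivist* is blocked.

No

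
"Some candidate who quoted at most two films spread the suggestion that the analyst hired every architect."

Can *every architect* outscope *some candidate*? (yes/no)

The target quantifier *every architect* is part of the complex NP *the suggestion that the analyst hired every architect*.
The Complex NP Constraint bars QR out of the complement clause of a noun.
*every architect* > *some candidate* would require crossing that boundary, which is illicit.

No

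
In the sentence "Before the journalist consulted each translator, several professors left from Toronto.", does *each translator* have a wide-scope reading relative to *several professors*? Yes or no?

No

*each translator* is embedded in the adjunct clause *before the journalist consulted each translator*.
Since the clause is an adjunct (not a complement), the Adjunct Condition blocks QR across its edge.
There is no licit LF on which *each translator* c-commands *several professors*.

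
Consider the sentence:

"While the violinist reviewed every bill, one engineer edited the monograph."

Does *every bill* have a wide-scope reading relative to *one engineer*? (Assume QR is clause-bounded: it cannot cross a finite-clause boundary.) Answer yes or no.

No

*every bill* sits inside the adjunct clause *while the violinist reviewed every bill*.
The adjunct-island constraint bars QR out of an adverbial clause.
*every bill* is confined to the island and cannot take scope over *one engineer*.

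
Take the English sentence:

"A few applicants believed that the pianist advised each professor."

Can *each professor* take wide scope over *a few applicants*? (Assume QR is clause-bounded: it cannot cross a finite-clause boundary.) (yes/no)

No

The target quantifier *each professor* is part of the finite complement clause *that the pianist advised each professor*.
Given the clause-boundedness assumption, QR cannot cross the finite CP into the matrix.
*each professor* > *a few applicants* would require crossing that boundary, which is illicit.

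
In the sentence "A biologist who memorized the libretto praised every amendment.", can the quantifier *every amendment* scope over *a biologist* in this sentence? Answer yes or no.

Yes

*every amendment* is a matrix argument; only *a biologist* is modified by the relative clause *who memorized the libretto*, so the RC island is irrelevant to the target quantifier.
No island intervenes, so both surface and inverse scope are derivable.
So *every amendment* > *a biologist* is among the available readings.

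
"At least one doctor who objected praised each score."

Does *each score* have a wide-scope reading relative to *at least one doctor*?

Yes

*each score* is a matrix argument; only *at least one doctor* is modified by the relative clause *who objected*, so the RC island is irrelevant to the target quantifier.
No island intervenes, so both surface and inverse scope are derivable.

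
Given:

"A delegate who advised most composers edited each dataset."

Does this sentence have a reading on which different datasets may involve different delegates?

The paraphrase describes the scope ordering *each dataset* > *a delegate*.
The relative clause *who advised most composers* modifies *a delegate*, but *each dataset* is not inside that relative clause — it is an argument of the matrix verb.
Ordinary QR to a clause-peripheral position gives the wide-scope LF for the lower DP.
So *each dataset* > *a delegate* is among the available readings.

Yes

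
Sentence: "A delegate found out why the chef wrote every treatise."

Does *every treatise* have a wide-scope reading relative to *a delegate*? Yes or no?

Structurally, *every treatise* is inside the embedded question *why the chef wrote every treatise*.
The wh-island constraint blocks QR out of an embedded interrogative.
Hence only narrow scope for *every treatise* (under *a delegate*) survives.

No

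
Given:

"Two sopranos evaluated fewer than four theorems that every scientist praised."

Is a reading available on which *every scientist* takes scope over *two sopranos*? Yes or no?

No

*every scientist* is embedded in the relative clause *that every scientist praised* modifying *fewer than four theorems*.
Relative clauses are scope islands: a quantifier cannot QR out of a relative clause to take scope in the matrix clause.
So *every scientist* cannot raise high enough to outscope *two sopranos*; only the surface ordering *two sopranos* > *every scientist* is available.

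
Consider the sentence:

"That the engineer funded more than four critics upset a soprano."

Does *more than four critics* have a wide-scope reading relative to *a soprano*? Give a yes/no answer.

No

*more than four critics* is embedded in the sentential subject *that the engineer funded more than four critics*.
Clausal subjects are scope islands; QR from inside the subject into the matrix is barred.
So the wide-scope reading for *more than four critics* is blocked.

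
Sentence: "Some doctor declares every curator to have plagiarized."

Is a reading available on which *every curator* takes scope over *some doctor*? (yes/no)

Yes

*every curator* is an ECM subject; ECM complements are not islands, and the embedded quantifier may take matrix scope.
With no island boundary between them, the object can take inverse scope over the subject via ordinary QR within the clause.
Both orderings are possible: *some doctor* > *every curator* and *every curator* > *some doctor*.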